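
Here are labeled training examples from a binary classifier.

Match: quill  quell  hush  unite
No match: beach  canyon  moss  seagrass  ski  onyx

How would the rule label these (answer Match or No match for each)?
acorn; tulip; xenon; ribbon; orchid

No match, Match, No match, No match, No match

Comparing the two groups points to one rule — contains 'u'.
acorn → no 'u' → No match.
tulip → has 'u' → Match.
xenon → no 'u' → No match.
ribbon → no 'u' → No match.
orchid → no 'u' → No match.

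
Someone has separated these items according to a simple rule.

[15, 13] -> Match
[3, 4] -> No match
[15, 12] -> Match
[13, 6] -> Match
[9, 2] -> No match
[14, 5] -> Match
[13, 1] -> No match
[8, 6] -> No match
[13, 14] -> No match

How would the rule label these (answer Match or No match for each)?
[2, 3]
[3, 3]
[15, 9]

No match, No match, Match

A rule that fits every label: first > second AND sum ≥ 19 — true of each 'Match' example, false of each 'No match' one.
[2, 3]: No match (2 < 3, 2+3 = 5).
[3, 3]: No match (3 = 3, 3+3 = 6).
[15, 9]: Match (15 > 9, 15+9 = 24).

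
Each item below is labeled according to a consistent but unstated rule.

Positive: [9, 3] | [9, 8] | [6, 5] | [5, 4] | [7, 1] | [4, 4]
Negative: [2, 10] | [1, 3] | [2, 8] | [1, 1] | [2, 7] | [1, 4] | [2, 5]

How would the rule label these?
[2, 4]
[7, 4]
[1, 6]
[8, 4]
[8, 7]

One predicate separates the groups cleanly: first ≥ 3.

Negative, Positive, Negative, Positive, Positive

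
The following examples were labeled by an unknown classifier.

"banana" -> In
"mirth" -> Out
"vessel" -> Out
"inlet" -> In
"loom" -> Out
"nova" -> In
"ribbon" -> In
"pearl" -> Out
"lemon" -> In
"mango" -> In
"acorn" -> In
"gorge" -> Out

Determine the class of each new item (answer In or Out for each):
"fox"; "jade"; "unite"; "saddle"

Out, Out, In, Out

'In' ⟺ contains 'n'.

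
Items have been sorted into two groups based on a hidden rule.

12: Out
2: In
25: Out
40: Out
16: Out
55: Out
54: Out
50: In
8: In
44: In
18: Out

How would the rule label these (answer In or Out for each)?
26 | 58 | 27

The pattern is that an item is 'In' exactly when: ≡ 2 (mod 3).

In, Out, Out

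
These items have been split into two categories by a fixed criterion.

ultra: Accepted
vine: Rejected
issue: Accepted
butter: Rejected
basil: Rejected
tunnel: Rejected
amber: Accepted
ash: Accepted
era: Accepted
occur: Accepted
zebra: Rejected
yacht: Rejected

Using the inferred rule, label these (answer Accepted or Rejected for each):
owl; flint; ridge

Accepted, Rejected, Rejected

The simplest hypothesis consistent with all the labels is: starts with a vowel.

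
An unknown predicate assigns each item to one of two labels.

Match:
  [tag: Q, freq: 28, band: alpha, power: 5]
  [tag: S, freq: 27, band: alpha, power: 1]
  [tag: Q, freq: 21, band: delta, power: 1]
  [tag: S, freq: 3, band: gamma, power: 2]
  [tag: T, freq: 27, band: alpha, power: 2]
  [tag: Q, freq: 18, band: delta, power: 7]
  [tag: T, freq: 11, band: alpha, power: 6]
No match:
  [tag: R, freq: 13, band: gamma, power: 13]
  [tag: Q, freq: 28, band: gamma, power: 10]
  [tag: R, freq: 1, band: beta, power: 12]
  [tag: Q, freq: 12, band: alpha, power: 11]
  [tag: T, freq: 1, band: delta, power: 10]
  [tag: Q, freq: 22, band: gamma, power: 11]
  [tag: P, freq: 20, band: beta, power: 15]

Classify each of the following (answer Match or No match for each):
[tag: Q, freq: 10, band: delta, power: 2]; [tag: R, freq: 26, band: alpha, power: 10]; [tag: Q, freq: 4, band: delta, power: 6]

Match, No match, Match

The rule appears to be: power ≤ 7.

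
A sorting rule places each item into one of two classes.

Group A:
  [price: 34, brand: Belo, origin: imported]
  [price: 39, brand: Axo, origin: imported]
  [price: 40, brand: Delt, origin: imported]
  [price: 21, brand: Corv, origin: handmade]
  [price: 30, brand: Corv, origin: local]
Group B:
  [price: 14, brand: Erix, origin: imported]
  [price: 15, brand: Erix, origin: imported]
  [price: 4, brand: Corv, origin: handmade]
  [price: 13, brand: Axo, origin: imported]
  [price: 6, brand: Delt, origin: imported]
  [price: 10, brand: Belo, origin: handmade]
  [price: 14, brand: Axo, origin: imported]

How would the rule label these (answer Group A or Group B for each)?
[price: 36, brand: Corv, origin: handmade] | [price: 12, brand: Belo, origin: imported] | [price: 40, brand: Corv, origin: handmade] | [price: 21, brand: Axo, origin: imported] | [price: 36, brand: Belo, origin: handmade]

Group A, Group B, Group A, Group A, Group A

A rule that fits every label: price ≥ 21 — true of each 'Group A' example, false of each 'Group B' one.
[price: 36, brand: Corv, origin: handmade] → price = 36 → Group A. [price: 12, brand: Belo, origin: imported] → price = 12 → Group B. [price: 40, brand: Corv, origin: handmade] → price = 40 → Group A. [price: 21, brand: Axo, origin: imported] → price = 21 → Group A. [price: 36, brand: Belo, origin: handmade] → price = 36 → Group A.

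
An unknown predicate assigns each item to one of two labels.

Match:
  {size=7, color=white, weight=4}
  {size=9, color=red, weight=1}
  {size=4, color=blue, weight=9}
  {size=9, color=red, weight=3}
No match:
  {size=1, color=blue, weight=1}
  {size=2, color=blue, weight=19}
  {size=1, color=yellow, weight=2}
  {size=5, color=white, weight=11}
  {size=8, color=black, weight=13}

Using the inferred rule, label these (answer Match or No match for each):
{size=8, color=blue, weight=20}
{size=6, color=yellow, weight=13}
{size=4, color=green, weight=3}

The rule appears to be: weight ≤ 9 AND size ≥ 2.

No match, No match, Match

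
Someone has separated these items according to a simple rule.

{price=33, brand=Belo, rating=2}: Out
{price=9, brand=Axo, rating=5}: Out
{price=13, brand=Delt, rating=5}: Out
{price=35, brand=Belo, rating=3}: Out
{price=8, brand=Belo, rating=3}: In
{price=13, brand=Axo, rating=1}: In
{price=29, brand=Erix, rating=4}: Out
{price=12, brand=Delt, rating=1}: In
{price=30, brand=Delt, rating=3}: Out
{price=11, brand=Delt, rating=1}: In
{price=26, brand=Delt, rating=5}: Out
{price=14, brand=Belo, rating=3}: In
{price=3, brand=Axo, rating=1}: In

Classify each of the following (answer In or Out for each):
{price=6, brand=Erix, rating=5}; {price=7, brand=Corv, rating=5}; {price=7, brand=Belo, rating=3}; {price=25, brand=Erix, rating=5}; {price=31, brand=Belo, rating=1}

Out, Out, In, Out, Out

All 'In' examples share one property — rating ≤ 3 AND price ≤ 14 — and every 'Out' example lacks it.
{price=6, brand=Erix, rating=5}: Out (rating = 5, price = 6).
{price=7, brand=Corv, rating=5}: Out (rating = 5, price = 7).
{price=7, brand=Belo, rating=3}: In (rating = 3, price = 7).
{price=25, brand=Erix, rating=5}: Out (rating = 5, price = 25).
{price=31, brand=Belo, rating=1}: Out (rating = 1, price = 31).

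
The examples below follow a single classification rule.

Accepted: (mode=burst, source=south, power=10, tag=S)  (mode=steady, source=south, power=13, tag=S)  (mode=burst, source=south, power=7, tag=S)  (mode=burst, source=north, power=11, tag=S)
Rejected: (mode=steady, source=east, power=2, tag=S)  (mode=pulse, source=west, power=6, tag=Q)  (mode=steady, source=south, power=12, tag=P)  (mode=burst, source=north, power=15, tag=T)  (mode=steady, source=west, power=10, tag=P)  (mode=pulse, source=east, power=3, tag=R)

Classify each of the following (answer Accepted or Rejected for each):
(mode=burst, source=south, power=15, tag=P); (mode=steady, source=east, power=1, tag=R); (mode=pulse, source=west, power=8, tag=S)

A rule that fits every label: tag is S AND power ≥ 3 — true of each 'Accepted' example, false of each 'Rejected' one.

Rejected, Rejected, Accepted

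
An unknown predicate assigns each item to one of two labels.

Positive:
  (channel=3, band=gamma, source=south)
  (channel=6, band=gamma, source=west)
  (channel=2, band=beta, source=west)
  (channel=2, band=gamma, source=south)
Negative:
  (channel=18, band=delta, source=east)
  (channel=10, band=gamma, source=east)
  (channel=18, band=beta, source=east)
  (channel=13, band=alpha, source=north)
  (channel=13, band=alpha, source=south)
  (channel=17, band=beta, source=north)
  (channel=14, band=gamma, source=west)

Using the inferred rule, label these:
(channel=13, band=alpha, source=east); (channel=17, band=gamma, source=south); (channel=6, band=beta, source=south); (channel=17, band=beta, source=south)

Negative, Negative, Positive, Negative

The classifier is using: channel ≤ 6.
(channel=13, band=alpha, source=east): channel = 13 — doesn't qualify, so Negative.
(channel=17, band=gamma, source=south): channel = 17 — doesn't qualify, so Negative.
(channel=6, band=beta, source=south): channel = 6 — qualifies, so Positive.
(channel=17, band=beta, source=south): channel = 17 — doesn't qualify, so Negative.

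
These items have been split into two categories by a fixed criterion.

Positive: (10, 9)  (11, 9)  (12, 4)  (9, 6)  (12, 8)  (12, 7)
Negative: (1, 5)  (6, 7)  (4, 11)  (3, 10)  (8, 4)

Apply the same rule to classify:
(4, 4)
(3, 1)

The pattern is that an item is 'Positive' exactly when: first ≥ 9.
(4, 4) — first 4, hence Negative. (3, 1) — first 3, hence Negative.

Negative, Negative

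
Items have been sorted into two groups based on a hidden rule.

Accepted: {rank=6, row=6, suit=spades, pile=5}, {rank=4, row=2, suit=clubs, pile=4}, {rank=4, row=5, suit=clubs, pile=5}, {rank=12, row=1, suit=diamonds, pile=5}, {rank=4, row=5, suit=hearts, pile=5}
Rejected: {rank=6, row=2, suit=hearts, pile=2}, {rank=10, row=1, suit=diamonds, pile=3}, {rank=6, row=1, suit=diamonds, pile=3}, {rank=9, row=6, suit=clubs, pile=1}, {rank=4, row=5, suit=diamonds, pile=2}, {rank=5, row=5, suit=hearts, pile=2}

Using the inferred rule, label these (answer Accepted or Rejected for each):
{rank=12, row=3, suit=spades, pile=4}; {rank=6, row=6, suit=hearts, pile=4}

Rule: pile ≥ 4. This holds for each 'Accepted' example and fails for each 'Rejected' one.
{rank=12, row=3, suit=spades, pile=4}: Accepted (pile = 4).
{rank=6, row=6, suit=hearts, pile=4}: Accepted (pile = 4).

Accepted, Accepted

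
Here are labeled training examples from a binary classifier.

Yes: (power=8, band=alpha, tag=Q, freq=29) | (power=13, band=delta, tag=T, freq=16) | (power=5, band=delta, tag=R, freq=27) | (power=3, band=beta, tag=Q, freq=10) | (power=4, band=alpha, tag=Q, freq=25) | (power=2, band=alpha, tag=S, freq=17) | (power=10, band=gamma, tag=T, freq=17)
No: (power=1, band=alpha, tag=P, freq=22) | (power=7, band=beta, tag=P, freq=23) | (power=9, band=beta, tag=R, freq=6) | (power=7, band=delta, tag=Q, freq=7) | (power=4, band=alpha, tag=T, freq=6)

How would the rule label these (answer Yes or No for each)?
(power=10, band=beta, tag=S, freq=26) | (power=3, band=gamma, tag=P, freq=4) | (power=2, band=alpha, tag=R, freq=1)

Yes, No, No

All 'Yes' examples share one property — tag is not P AND freq ≥ 10 — and every 'No' example lacks it.
(power=10, band=beta, tag=S, freq=26): tag is S, freq = 26 — meets the rule, so Yes.
(power=3, band=gamma, tag=P, freq=4): tag is P, freq = 4 — does not satisfy this, so No.
(power=2, band=alpha, tag=R, freq=1): tag is R, freq = 1 — does not satisfy this, so No.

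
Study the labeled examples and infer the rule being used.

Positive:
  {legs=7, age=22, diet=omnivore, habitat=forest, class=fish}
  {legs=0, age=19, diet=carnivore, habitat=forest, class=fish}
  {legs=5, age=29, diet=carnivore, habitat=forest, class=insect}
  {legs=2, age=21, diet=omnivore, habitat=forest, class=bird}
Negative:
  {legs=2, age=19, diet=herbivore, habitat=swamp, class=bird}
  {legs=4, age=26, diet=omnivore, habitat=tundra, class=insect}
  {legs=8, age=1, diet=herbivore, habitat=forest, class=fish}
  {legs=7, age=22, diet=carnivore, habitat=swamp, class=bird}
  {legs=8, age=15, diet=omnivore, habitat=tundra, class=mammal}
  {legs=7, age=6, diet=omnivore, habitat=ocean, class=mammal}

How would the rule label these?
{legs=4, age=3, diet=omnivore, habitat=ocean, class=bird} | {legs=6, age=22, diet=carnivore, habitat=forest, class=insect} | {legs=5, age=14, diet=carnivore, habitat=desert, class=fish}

The classifier is using: habitat is forest AND age ≥ 6.

Negative, Positive, Negative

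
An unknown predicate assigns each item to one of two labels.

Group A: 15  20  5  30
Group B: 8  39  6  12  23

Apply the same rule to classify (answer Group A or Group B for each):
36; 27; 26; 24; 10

Group B, Group B, Group B, Group B, Group A

Checking candidate rules against both groups, what survives is: multiple of 5.
36 → 36 = 5·7 + 1 → Group B. 27 → 27 = 5·5 + 2 → Group B. 26 → 26 = 5·5 + 1 → Group B. 24 → 24 = 5·4 + 4 → Group B. 10 → 10 = 5·2 → Group A.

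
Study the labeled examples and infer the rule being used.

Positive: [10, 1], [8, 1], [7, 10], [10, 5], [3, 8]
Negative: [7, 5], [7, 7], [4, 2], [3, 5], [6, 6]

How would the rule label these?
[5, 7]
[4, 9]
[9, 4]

Negative, Positive, Positive

The classifier is using: sum is odd.
[5, 7] — 5+7 = 12, hence Negative. [4, 9] — 4+9 = 13, hence Positive. [9, 4] — 9+4 = 13, hence Positive.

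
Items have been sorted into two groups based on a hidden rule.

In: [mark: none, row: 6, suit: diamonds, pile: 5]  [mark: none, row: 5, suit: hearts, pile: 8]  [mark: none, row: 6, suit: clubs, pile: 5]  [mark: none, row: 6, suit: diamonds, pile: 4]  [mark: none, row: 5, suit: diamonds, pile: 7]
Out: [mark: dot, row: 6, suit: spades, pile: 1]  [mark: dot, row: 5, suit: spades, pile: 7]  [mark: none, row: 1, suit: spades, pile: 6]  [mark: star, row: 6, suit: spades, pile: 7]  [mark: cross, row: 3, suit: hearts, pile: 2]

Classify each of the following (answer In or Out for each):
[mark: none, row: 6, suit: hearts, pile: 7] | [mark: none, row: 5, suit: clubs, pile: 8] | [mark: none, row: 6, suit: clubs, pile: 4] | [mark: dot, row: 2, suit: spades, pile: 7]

The rule appears to be: mark is none AND row ≥ 3.

In, In, In, Out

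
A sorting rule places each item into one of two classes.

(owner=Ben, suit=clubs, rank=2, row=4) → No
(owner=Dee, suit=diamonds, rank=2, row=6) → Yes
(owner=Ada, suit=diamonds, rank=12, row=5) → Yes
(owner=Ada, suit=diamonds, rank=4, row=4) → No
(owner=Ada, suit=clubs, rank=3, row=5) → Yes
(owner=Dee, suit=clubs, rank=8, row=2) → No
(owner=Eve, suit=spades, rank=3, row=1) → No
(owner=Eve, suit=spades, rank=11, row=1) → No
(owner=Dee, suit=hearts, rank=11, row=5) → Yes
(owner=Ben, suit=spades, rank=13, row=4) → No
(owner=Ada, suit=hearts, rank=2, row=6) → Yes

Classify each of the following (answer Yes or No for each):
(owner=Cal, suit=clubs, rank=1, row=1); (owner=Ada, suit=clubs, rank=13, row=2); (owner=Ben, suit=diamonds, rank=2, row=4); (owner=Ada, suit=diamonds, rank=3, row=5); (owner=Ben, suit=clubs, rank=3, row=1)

No, No, No, Yes, No

The classifier is using: row ≥ 5.
(owner=Cal, suit=clubs, rank=1, row=1) → row = 1 → No.
(owner=Ada, suit=clubs, rank=13, row=2) → row = 2 → No.
(owner=Ben, suit=diamonds, rank=2, row=4) → row = 4 → No.
(owner=Ada, suit=diamonds, rank=3, row=5) → row = 5 → Yes.
(owner=Ben, suit=clubs, rank=3, row=1) → row = 1 → No.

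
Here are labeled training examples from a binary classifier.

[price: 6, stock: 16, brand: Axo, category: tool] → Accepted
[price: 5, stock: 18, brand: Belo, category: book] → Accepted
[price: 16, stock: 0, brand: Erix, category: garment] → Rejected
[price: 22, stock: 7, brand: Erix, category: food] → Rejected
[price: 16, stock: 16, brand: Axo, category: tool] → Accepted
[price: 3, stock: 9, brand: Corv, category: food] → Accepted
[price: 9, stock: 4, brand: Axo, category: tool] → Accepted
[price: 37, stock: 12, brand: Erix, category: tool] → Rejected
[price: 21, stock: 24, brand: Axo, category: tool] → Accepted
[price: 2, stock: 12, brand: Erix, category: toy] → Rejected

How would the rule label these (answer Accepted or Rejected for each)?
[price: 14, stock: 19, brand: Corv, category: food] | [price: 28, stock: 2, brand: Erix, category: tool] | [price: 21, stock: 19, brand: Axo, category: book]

Accepted, Rejected, Accepted

Every 'Accepted' example satisfies: brand is not Erix. None of the 'Rejected' examples do.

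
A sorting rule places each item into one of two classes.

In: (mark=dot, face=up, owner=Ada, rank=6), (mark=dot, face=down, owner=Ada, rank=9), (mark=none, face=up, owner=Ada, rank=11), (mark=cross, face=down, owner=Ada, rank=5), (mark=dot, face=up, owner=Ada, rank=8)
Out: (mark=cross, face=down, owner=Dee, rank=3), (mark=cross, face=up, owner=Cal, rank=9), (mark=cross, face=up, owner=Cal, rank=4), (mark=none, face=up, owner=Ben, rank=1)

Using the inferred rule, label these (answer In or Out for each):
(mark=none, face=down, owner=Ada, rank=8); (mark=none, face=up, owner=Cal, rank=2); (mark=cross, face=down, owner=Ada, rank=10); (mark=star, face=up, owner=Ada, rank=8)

In, Out, In, In

The distinguishing property — owner is Ada — holds for all the 'In' cases and none of the 'Out' cases.
In: (mark=none, face=down, owner=Ada, rank=8), since owner is Ada.
Out: (mark=none, face=up, owner=Cal, rank=2), since owner is Cal.
In: (mark=cross, face=down, owner=Ada, rank=10), since owner is Ada.
In: (mark=star, face=up, owner=Ada, rank=8), since owner is Ada.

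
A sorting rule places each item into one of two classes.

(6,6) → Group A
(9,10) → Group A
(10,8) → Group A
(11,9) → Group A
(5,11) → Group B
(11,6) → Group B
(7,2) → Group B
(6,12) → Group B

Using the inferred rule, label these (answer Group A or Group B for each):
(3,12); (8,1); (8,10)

Group B, Group B, Group A

The classifier is using: |first − second| ≤ 2.
(3,12) — |3−12| = 9, hence Group B. (8,1) — |8−1| = 7, hence Group B. (8,10) — |8−10| = 2, hence Group A.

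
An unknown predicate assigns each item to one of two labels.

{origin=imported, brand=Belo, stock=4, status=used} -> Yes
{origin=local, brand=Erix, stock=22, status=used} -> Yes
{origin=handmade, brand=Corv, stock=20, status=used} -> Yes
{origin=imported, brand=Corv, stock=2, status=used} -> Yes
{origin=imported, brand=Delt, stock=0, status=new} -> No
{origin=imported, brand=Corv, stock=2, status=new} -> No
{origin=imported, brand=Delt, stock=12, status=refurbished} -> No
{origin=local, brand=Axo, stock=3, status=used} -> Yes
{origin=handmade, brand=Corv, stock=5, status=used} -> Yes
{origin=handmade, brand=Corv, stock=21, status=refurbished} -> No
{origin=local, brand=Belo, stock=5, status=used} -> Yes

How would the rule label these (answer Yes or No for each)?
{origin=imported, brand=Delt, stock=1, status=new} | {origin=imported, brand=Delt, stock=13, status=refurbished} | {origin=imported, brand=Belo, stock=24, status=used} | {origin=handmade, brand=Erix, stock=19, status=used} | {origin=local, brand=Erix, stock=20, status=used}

No, No, Yes, Yes, Yes

The common property of the 'Yes' items is: status is used. No 'No' item has it.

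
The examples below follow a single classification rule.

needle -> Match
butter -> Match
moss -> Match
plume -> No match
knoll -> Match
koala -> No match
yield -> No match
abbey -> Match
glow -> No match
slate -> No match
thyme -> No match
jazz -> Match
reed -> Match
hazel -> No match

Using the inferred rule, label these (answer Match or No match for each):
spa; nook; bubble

The rule appears to be: has a double letter.
spa: no doubled letter — does not pass, so No match. nook: 'oo' doubled — checks out, so Match. bubble: 'bb' doubled — checks out, so Match.

No match, Match, Match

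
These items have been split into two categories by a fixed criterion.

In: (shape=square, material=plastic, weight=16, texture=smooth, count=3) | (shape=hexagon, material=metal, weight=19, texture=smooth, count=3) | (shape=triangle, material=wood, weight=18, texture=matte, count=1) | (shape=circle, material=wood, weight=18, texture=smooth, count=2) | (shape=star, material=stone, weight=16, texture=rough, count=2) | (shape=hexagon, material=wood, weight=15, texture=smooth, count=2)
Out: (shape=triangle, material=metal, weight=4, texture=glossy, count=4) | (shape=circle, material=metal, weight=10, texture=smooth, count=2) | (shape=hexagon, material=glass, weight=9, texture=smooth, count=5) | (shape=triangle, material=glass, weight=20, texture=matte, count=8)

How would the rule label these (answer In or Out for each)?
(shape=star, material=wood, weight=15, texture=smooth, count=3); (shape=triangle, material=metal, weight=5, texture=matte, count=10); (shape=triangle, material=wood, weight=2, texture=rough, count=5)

In, Out, Out

The classifier is using: weight ≥ 15 AND count ≤ 3.
In: (shape=star, material=wood, weight=15, texture=smooth, count=3), since weight = 15, count = 3. Out: (shape=triangle, material=metal, weight=5, texture=matte, count=10), since weight = 5, count = 10. Out: (shape=triangle, material=wood, weight=2, texture=rough, count=5), since weight = 2, count = 5.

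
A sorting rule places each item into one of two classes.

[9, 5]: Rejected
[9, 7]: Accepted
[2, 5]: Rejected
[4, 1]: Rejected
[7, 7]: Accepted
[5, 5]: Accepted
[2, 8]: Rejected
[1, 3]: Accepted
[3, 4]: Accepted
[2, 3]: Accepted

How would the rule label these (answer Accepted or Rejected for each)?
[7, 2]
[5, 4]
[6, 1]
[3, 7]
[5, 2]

Rejected, Accepted, Rejected, Rejected, Rejected

The classifier is using: |first − second| ≤ 2.
[7, 2]: |7−2| = 5 — doesn't qualify, so Rejected.
[5, 4]: |5−4| = 1 — checks out, so Accepted.
[6, 1]: |6−1| = 5 — doesn't qualify, so Rejected.
[3, 7]: |3−7| = 4 — doesn't qualify, so Rejected.
[5, 2]: |5−2| = 3 — doesn't qualify, so Rejected.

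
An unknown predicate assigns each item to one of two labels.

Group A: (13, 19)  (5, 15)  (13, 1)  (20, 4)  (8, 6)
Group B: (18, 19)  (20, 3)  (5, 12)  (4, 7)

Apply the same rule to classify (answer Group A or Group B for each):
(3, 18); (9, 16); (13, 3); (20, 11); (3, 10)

Group B, Group B, Group A, Group B, Group B

The distinguishing property — sum is even — holds for all the 'Group A' cases and none of the 'Group B' cases.
(3, 18): 3+18 = 21 — doesn't qualify, so Group B. (9, 16): 9+16 = 25 — doesn't qualify, so Group B. (13, 3): 13+3 = 16 — checks out, so Group A. (20, 11): 20+11 = 31 — doesn't qualify, so Group B. (3, 10): 3+10 = 13 — doesn't qualify, so Group B.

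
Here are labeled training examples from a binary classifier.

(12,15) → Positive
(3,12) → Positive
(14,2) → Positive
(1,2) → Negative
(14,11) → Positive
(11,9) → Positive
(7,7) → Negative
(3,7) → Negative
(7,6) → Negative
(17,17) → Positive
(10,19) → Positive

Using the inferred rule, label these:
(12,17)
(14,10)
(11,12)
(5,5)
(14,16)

Every 'Positive' example satisfies: sum ≥ 15. None of the 'Negative' examples do.

Positive, Positive, Positive, Negative, Positive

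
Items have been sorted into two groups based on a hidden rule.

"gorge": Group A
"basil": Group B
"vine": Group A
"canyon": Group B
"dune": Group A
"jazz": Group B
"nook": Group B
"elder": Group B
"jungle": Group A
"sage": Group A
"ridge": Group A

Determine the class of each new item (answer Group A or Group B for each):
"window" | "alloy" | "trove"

The rule appears to be: ends with 'e'.

Group B, Group B, Group A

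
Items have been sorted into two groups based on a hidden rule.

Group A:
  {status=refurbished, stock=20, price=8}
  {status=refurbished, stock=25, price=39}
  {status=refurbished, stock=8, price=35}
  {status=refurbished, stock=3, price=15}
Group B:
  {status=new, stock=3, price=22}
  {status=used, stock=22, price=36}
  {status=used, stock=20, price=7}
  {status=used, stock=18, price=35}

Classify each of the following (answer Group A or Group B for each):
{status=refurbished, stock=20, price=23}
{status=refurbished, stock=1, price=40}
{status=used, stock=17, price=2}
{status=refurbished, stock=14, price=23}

Comparing the two groups points to one rule — status is refurbished.
{status=refurbished, stock=20, price=23}: Group A (status is refurbished).
{status=refurbished, stock=1, price=40}: Group A (status is refurbished).
{status=used, stock=17, price=2}: Group B (status is used).
{status=refurbished, stock=14, price=23}: Group A (status is refurbished).

Group A, Group A, Group B, Group A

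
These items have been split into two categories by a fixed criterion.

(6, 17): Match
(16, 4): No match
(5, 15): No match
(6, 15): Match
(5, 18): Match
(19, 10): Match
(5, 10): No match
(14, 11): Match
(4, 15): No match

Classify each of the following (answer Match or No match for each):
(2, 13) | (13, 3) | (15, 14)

No match, No match, Match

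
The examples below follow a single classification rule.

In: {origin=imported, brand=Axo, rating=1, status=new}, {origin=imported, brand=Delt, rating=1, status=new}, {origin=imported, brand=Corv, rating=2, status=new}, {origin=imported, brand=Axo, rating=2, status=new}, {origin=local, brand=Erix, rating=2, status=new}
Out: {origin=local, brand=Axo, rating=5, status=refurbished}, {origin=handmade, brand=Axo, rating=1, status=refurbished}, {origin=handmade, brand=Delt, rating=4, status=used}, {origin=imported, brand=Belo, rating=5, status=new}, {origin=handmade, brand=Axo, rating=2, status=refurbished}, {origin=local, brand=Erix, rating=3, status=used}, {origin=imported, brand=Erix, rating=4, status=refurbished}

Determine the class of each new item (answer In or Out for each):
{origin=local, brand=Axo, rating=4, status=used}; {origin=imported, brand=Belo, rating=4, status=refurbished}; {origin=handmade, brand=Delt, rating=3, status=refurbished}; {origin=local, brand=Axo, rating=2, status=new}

Out, Out, Out, In

The classifier is using: status is new AND rating ≤ 2.
{origin=local, brand=Axo, rating=4, status=used} — status is used, rating = 4, hence Out. {origin=imported, brand=Belo, rating=4, status=refurbished} — status is refurbished, rating = 4, hence Out. {origin=handmade, brand=Delt, rating=3, status=refurbished} — status is refurbished, rating = 3, hence Out. {origin=local, brand=Axo, rating=2, status=new} — status is new, rating = 2, hence In.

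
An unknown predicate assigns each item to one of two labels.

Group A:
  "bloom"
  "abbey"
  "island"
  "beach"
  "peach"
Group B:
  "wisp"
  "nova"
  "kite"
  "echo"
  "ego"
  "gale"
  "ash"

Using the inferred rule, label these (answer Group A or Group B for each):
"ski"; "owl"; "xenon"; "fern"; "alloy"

Group B, Group B, Group A, Group B, Group A

The common property of the 'Group A' items is: length ≥ 5. No 'Group B' item has it.
"ski": Group B (length 3).
"owl": Group B (length 3).
"xenon": Group A (length 5).
"fern": Group B (length 4).
"alloy": Group A (length 5).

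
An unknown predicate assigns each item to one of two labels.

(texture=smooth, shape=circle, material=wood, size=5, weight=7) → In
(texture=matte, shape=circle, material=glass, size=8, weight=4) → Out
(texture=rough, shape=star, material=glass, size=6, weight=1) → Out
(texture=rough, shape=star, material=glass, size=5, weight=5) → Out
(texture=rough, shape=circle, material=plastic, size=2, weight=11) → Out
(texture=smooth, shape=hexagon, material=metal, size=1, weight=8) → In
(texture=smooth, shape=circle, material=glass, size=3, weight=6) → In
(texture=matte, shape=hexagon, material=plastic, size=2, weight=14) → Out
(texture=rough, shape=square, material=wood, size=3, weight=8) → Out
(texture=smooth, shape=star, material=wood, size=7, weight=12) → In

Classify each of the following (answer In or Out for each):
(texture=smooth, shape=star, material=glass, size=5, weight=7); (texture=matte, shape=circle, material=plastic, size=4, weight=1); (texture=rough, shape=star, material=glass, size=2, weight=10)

Checking candidate rules against both groups, what survives is: texture is smooth.

In, Out, Out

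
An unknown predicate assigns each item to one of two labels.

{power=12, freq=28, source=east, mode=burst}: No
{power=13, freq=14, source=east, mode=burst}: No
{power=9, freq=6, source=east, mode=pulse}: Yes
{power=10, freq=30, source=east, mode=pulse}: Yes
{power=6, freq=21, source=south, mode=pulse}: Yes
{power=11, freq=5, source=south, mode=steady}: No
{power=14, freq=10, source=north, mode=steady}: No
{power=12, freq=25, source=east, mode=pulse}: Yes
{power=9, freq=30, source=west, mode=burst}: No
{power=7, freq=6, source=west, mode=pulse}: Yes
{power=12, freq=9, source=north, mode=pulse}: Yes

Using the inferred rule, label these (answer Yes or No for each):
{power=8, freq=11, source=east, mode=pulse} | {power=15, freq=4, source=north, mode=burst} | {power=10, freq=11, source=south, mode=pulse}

Rule: mode is pulse. This holds for each 'Yes' example and fails for each 'No' one.
Yes: {power=8, freq=11, source=east, mode=pulse}, since mode is pulse.
No: {power=15, freq=4, source=north, mode=burst}, since mode is burst.
Yes: {power=10, freq=11, source=south, mode=pulse}, since mode is pulse.

Yes, No, Yes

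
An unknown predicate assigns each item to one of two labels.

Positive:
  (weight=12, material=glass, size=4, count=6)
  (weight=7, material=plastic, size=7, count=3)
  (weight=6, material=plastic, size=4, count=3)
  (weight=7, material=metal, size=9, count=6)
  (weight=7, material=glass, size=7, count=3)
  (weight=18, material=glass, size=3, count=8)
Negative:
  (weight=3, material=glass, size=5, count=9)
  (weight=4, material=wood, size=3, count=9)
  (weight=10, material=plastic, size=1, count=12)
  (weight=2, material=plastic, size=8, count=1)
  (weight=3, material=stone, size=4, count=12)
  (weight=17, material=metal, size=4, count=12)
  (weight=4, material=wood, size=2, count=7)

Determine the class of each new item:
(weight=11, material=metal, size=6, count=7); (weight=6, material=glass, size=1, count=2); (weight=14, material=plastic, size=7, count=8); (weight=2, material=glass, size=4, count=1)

Rule: count ≤ 8 AND weight ≥ 6. This holds for each 'Positive' example and fails for each 'Negative' one.
(weight=11, material=metal, size=6, count=7) → count = 7, weight = 11 → Positive.
(weight=6, material=glass, size=1, count=2) → count = 2, weight = 6 → Positive.
(weight=14, material=plastic, size=7, count=8) → count = 8, weight = 14 → Positive.
(weight=2, material=glass, size=4, count=1) → count = 1, weight = 2 → Negative.

Positive, Positive, Positive, Negative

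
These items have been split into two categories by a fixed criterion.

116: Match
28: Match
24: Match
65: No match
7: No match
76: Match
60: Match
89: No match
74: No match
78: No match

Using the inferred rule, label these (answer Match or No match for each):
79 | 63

Every 'Match' example satisfies: multiple of 4. None of the 'No match' examples do.

No match, No match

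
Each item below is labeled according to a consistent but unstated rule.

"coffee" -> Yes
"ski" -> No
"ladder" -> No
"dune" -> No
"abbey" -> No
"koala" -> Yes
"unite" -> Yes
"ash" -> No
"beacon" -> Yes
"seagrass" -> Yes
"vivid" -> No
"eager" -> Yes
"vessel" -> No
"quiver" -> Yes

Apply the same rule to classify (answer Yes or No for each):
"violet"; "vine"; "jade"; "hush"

The rule appears to be: has ≥ 3 vowels.
"violet": Yes (3 vowels).
"vine": No (2 vowels).
"jade": No (2 vowels).
"hush": No (1 vowel).

Yes, No, No, No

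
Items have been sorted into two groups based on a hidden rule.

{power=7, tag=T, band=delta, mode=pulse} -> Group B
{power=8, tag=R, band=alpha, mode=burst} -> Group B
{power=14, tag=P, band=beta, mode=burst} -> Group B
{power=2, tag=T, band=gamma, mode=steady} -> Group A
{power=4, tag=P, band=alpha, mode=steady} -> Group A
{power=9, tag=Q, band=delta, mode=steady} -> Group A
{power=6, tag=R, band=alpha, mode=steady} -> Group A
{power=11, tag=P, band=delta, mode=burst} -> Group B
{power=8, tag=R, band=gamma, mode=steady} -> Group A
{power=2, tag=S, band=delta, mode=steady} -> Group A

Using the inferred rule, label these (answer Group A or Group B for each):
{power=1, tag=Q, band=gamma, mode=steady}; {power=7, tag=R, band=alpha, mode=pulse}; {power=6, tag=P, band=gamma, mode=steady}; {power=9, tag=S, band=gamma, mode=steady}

Rule: mode is steady. This holds for each 'Group A' example and fails for each 'Group B' one.

Group A, Group B, Group A, Group A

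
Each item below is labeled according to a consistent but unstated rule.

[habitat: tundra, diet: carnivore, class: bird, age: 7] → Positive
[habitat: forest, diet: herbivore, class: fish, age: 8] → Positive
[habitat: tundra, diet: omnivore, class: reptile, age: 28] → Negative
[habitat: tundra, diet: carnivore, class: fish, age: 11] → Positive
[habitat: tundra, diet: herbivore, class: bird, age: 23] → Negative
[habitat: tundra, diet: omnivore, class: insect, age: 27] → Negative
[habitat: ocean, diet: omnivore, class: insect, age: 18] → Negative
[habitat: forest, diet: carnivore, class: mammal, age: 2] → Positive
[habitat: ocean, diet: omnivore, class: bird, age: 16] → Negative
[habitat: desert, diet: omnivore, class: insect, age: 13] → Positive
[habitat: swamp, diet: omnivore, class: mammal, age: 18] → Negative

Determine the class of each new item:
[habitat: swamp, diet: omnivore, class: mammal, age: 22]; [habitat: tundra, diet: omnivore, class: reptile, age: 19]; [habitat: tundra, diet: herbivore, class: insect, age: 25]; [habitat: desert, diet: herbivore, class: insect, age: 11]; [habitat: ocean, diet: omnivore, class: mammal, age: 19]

Negative, Negative, Negative, Positive, Negative

The rule appears to be: age ≤ 13.
Negative: [habitat: swamp, diet: omnivore, class: mammal, age: 22], since age = 22. Negative: [habitat: tundra, diet: omnivore, class: reptile, age: 19], since age = 19. Negative: [habitat: tundra, diet: herbivore, class: insect, age: 25], since age = 25. Positive: [habitat: desert, diet: herbivore, class: insect, age: 11], since age = 11. Negative: [habitat: ocean, diet: omnivore, class: mammal, age: 19], since age = 19.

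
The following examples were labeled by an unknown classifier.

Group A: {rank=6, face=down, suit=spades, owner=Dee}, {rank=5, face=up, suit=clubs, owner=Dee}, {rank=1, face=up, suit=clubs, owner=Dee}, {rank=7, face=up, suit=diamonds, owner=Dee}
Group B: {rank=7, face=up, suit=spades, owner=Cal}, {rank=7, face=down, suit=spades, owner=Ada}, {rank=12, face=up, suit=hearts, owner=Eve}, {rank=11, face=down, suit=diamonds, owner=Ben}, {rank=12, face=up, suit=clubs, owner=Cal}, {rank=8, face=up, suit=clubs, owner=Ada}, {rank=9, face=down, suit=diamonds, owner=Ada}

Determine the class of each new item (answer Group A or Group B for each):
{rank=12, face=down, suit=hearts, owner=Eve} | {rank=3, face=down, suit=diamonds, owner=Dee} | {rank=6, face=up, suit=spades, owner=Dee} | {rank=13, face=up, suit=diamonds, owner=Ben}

Group B, Group A, Group A, Group B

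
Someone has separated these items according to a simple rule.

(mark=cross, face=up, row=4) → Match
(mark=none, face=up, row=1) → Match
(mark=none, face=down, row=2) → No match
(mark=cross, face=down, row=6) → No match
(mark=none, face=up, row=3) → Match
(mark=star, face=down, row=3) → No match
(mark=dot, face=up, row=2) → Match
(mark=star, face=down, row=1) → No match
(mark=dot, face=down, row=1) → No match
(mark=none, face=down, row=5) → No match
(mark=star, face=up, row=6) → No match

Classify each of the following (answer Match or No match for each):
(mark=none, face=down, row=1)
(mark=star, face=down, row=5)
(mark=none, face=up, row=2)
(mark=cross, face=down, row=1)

The rule appears to be: face is up AND row ≤ 4.

No match, No match, Match, No match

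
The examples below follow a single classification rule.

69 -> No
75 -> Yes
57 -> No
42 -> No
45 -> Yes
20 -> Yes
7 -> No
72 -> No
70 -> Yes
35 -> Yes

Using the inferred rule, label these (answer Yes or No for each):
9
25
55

No, Yes, Yes

Looking at the examples, the only property every 'Yes' case has and every 'No' case lacks is: multiple of 5.
9: No (9 = 5·1 + 4).
25: Yes (25 = 5·5).
55: Yes (55 = 5·11).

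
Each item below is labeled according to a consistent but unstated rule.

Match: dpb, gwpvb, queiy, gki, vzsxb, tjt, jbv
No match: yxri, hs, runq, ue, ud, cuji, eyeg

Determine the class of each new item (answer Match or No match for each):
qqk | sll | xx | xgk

The rule appears to be: odd length.
qqk → length 3 → Match.
sll → length 3 → Match.
xx → length 2 → No match.
xgk → length 3 → Match.

Match, Match, No match, Match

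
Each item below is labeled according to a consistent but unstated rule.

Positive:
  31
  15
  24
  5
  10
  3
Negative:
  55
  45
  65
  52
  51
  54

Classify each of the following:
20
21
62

Positive, Positive, Negative

'Positive' ⟺ at most 31.
20: 20 ≤ 31 — satisfies this, so Positive.
21: 21 ≤ 31 — satisfies this, so Positive.
62: 62 > 31 — does not fit, so Negative.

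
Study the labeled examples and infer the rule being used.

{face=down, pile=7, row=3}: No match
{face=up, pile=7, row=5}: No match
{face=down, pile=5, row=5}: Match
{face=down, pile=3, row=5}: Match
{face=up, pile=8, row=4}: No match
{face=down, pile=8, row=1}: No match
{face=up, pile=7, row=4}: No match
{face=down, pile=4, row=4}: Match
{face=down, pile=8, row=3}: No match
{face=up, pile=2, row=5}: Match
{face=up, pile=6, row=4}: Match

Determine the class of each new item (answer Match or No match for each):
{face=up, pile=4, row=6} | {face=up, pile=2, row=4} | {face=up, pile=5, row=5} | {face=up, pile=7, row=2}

Match, Match, Match, No match

The pattern is that an item is 'Match' exactly when: pile ≤ 6.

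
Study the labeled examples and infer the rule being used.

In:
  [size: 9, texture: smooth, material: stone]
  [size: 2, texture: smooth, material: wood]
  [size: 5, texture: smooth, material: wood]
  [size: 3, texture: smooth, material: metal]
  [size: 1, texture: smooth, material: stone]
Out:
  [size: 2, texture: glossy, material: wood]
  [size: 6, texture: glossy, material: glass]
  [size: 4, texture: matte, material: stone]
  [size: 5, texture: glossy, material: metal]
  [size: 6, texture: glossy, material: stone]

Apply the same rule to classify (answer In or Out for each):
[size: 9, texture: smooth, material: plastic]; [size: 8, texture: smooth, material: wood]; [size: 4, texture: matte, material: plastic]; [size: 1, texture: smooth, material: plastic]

In, In, Out, In

Rule: texture is smooth. This holds for each 'In' example and fails for each 'Out' one.
[size: 9, texture: smooth, material: plastic]: In (texture is smooth). [size: 8, texture: smooth, material: wood]: In (texture is smooth). [size: 4, texture: matte, material: plastic]: Out (texture is matte). [size: 1, texture: smooth, material: plastic]: In (texture is smooth).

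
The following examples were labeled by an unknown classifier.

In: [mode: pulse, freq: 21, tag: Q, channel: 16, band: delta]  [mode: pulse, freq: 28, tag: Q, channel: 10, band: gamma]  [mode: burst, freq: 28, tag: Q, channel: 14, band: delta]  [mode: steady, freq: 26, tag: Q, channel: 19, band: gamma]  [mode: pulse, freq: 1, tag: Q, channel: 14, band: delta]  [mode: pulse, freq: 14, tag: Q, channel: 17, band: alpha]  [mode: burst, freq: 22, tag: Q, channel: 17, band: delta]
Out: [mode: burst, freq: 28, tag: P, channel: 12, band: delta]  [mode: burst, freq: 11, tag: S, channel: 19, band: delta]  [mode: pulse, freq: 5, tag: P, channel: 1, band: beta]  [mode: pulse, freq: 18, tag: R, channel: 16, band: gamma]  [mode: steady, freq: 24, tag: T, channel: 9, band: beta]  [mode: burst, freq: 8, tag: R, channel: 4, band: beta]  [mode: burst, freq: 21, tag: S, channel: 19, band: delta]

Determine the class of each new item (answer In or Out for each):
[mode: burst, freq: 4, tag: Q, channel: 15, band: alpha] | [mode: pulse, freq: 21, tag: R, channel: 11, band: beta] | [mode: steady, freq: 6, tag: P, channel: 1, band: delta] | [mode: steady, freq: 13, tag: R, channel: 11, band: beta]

In, Out, Out, Out

Looking at the examples, the only property every 'In' case has and every 'Out' case lacks is: tag is Q.
[mode: burst, freq: 4, tag: Q, channel: 15, band: alpha] — tag is Q, hence In.
[mode: pulse, freq: 21, tag: R, channel: 11, band: beta] — tag is R, hence Out.
[mode: steady, freq: 6, tag: P, channel: 1, band: delta] — tag is P, hence Out.
[mode: steady, freq: 13, tag: R, channel: 11, band: beta] — tag is R, hence Out.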